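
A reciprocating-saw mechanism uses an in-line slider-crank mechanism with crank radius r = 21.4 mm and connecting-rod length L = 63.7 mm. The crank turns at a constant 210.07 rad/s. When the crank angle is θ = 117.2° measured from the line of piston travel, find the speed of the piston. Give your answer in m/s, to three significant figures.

3.35

ω = 210.1 rad/s
For an in-line slider-crank, x = r cosθ + √(L² − r² sin²θ), so v = −rω sinθ·[1 + r cosθ/√(L² − r² sin²θ)].
With r = 0.0214 m, L = 0.0637 m, θ = 117.2°: √(L² − r² sin²θ) = 0.06079 m.
v = −0.0214·210.1·0.88942·[1 + 0.0214·-0.45710/0.06079] = -3.355 m/s.
|v| = 3.355 m/s.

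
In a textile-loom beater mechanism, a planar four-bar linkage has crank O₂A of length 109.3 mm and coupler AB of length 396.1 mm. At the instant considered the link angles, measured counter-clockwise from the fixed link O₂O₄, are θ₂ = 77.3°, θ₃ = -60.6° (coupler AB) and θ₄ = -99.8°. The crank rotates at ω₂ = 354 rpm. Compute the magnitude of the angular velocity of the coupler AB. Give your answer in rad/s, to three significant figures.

0.819

ω₂ = 37.07 rad/s (from 354 rpm).
Differentiating the loop-closure r₂e^{iθ₂}+r₃e^{iθ₃}=r₁+r₄e^{iθ₄} gives r₂ω₂e^{iθ₂}+r₃ω₃e^{iθ₃}=r₄ω₄e^{iθ₄}.
Eliminating the other unknown: ω₃ = r₂ω₂ sin(θ₄−θ₂) / [r₃ sin(θ₃−θ₄)].
Numerator sine = -0.05059; denominator sine = +0.63203.
Result = 0.1093·37.07·(-0.05059) / (0.3961·(+0.63203)) = -0.81884 rad/s; magnitude 0.81884 rad/s.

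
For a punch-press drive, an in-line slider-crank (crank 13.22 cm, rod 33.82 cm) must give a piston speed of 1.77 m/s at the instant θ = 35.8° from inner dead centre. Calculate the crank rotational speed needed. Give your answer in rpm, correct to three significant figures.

165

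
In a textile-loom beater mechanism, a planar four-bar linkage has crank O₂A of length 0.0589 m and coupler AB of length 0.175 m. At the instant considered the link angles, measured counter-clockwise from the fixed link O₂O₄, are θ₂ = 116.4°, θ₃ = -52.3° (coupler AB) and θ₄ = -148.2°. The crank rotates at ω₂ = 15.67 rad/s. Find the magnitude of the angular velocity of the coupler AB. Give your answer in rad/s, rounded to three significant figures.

ω₂ = 15.67 rad/s
Differentiating the loop-closure r₂e^{iθ₂}+r₃e^{iθ₃}=r₁+r₄e^{iθ₄} gives r₂ω₂e^{iθ₂}+r₃ω₃e^{iθ₃}=r₄ω₄e^{iθ₄}.
Eliminating the other unknown: ω₃ = r₂ω₂ sin(θ₄−θ₂) / [r₃ sin(θ₃−θ₄)].
Numerator sine = +0.99556; denominator sine = +0.99470.
Result = 0.0589·15.67·(+0.99556) / (0.175·(+0.99470)) = +5.2786 rad/s; magnitude 5.2786 rad/s.

5.28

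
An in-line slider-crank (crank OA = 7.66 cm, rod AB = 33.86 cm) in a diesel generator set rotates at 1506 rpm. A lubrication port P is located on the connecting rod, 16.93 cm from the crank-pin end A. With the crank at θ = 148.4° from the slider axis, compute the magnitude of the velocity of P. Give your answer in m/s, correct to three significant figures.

7.69

ω = 157.7 rad/s.  Crank-pin speed |V_A| = rω = 12.08 m/s, perpendicular to OA.
Rod angle: sinφ = −(r/L) sinθ ⇒ φ = -6.808°; ω_rod = −rω cosθ/√(L²−r²sin²θ) = +30.603 rad/s.
V_P = V_A + ω_rod × AP, with AP = 0.1693 m along the rod.
Components: V_Px = −rω sinθ − a·ω_rod·sinφ = -5.7158 m/s;  V_Py = rω cosθ + a·ω_rod·cosφ = -5.1446 m/s.
|V_P| = √(V_Px² + V_Py²) = 7.6901 m/s.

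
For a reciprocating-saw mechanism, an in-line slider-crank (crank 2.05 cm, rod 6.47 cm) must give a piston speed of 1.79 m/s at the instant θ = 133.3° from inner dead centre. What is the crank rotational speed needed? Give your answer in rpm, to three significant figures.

For an in-line slider-crank, |v_piston| = rω|sinθ|·[1 + r cosθ/√(L² − r² sin²θ)].
With r = 0.0205 m, L = 0.0647 m, θ = 133.3°: the bracketed kinematic factor |dx/dθ| = 0.011588 m.
ω = v/|dx/dθ| = 1.79/0.011588 = 154.48 rad/s.
N = 60ω/(2π) = 1475.1 rpm.

1480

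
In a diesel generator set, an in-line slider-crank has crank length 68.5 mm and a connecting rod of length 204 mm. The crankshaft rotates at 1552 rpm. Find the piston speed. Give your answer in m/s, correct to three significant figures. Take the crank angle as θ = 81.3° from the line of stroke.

ω = 2π·1552/60 = 162.5 rad/s
For an in-line slider-crank, x = r cosθ + √(L² − r² sin²θ), so v = −rω sinθ·[1 + r cosθ/√(L² − r² sin²θ)].
With r = 0.0685 m, L = 0.204 m, θ = 81.3°: √(L² − r² sin²θ) = 0.19243 m.
v = −0.0685·162.5·0.98849·[1 + 0.0685·0.15126/0.19243] = -11.597 m/s.
|v| = 11.597 m/s.

11.6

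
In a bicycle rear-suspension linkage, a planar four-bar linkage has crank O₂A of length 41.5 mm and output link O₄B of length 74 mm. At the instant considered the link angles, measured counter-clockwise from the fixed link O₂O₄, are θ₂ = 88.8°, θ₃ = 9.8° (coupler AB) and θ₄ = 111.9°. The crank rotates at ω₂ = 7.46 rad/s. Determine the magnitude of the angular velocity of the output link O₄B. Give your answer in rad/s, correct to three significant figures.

ω₂ = 7.46 rad/s
Differentiating the loop-closure r₂e^{iθ₂}+r₃e^{iθ₃}=r₁+r₄e^{iθ₄} gives r₂ω₂e^{iθ₂}+r₃ω₃e^{iθ₃}=r₄ω₄e^{iθ₄}.
Eliminating the other unknown: ω₄ = r₂ω₂ sin(θ₂−θ₃) / [r₄ sin(θ₄−θ₃)].
Numerator sine = +0.98163; denominator sine = +0.97778.
Result = 0.0415·7.46·(+0.98163) / (0.074·(+0.97778)) = +4.2001 rad/s; magnitude 4.2001 rad/s.

4.20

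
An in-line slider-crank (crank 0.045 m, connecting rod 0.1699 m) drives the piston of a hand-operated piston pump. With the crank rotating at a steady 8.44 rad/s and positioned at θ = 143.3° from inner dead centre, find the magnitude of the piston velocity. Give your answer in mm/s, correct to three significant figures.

178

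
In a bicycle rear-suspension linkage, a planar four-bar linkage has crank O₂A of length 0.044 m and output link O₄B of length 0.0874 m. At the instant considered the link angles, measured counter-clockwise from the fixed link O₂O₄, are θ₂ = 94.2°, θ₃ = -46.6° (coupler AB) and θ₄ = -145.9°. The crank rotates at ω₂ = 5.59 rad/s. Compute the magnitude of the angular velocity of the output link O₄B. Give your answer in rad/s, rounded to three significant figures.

1.80

ω₂ = 5.59 rad/s
Differentiating the loop-closure r₂e^{iθ₂}+r₃e^{iθ₃}=r₁+r₄e^{iθ₄} gives r₂ω₂e^{iθ₂}+r₃ω₃e^{iθ₃}=r₄ω₄e^{iθ₄}.
Eliminating the other unknown: ω₄ = r₂ω₂ sin(θ₂−θ₃) / [r₄ sin(θ₄−θ₃)].
Numerator sine = +0.63203; denominator sine = -0.98686.
Result = 0.044·5.59·(+0.63203) / (0.0874·(-0.98686)) = -1.8023 rad/s; magnitude 1.8023 rad/s.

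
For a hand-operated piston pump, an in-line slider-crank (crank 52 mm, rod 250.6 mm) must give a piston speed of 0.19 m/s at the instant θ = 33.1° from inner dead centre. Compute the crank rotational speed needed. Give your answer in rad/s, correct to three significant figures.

5.69

For an in-line slider-crank, |v_piston| = rω|sinθ|·[1 + r cosθ/√(L² − r² sin²θ)].
With r = 0.052 m, L = 0.2506 m, θ = 33.1°: the bracketed kinematic factor |dx/dθ| = 0.033366 m.
ω = v/|dx/dθ| = 0.19/0.033366 = 5.6945 rad/s.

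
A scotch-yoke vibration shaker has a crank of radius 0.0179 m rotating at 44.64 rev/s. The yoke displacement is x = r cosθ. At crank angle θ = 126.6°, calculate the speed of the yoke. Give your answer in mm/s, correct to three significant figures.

ω = 280.5 rad/s (from 44.64 rev/s).
x = r cosθ ⇒ ẋ = −rω sinθ.
|v| = rω|sinθ| = 0.0179·280.5·|sin 126.6°| = 4.0306 m/s = 4030.6 mm/s.

4030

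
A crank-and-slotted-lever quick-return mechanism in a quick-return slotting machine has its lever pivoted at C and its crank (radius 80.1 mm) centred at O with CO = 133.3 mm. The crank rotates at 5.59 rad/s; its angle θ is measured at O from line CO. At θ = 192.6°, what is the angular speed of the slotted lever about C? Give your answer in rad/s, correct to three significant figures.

6.69

ω = 5.59 rad/s
Crank pin A relative to C: A = (d + r cosθ, r sinθ); lever angle φ = atan2(r sinθ, d + r cosθ).
Differentiating tanφ: φ̇ = rω(d cosθ + r)/(d² + r² + 2dr cosθ).
d² + r² + 2dr cosθ = |CA|² = 0.00334453 m²;  d cosθ + r = -0.04999 m.
|ω_lever| = |0.0801·5.59·-0.04999| / 0.00334453 = 6.6925 rad/s.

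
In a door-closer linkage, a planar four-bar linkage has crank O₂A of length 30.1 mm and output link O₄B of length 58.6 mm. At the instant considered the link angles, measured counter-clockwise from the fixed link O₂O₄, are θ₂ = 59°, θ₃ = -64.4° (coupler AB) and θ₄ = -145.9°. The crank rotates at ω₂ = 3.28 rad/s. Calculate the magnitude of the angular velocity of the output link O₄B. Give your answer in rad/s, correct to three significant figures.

ω₂ = 3.28 rad/s
Differentiating the loop-closure r₂e^{iθ₂}+r₃e^{iθ₃}=r₁+r₄e^{iθ₄} gives r₂ω₂e^{iθ₂}+r₃ω₃e^{iθ₃}=r₄ω₄e^{iθ₄}.
Eliminating the other unknown: ω₄ = r₂ω₂ sin(θ₂−θ₃) / [r₄ sin(θ₄−θ₃)].
Numerator sine = +0.83485; denominator sine = -0.98902.
Result = 0.0301·3.28·(+0.83485) / (0.0586·(-0.98902)) = -1.4222 rad/s; magnitude 1.4222 rad/s.

1.42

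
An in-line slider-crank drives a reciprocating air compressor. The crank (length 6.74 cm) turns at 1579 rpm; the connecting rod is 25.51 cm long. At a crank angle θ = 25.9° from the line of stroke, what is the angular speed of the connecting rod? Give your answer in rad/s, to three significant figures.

39.6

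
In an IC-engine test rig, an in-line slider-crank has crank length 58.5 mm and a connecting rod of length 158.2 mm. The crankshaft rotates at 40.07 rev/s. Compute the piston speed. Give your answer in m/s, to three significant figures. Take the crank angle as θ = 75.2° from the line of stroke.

ω = 2π·40.1 = 251.8 rad/s
For an in-line slider-crank, x = r cosθ + √(L² − r² sin²θ), so v = −rω sinθ·[1 + r cosθ/√(L² − r² sin²θ)].
With r = 0.0585 m, L = 0.1582 m, θ = 75.2°: √(L² − r² sin²θ) = 0.14774 m.
v = −0.0585·251.8·0.96682·[1 + 0.0585·0.25545/0.14774] = -15.68 m/s.
|v| = 15.68 m/s.

15.7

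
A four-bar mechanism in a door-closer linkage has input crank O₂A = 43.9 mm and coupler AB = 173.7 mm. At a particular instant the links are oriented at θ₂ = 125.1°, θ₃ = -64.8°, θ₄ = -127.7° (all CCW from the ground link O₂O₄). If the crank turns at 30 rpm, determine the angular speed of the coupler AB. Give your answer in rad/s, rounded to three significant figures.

0.852

ω₂ = 3.142 rad/s (from 30 rpm).
Differentiating the loop-closure r₂e^{iθ₂}+r₃e^{iθ₃}=r₁+r₄e^{iθ₄} gives r₂ω₂e^{iθ₂}+r₃ω₃e^{iθ₃}=r₄ω₄e^{iθ₄}.
Eliminating the other unknown: ω₃ = r₂ω₂ sin(θ₄−θ₂) / [r₃ sin(θ₃−θ₄)].
Numerator sine = +0.95528; denominator sine = +0.89021.
Result = 0.0439·3.142·(+0.95528) / (0.1737·(+0.89021)) = +0.85202 rad/s; magnitude 0.85202 rad/s.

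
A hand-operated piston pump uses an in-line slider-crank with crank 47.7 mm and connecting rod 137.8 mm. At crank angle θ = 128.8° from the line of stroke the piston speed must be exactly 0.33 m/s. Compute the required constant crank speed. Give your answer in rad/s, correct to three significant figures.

11.5

For an in-line slider-crank, |v_piston| = rω|sinθ|·[1 + r cosθ/√(L² − r² sin²θ)].
With r = 0.0477 m, L = 0.1378 m, θ = 128.8°: the bracketed kinematic factor |dx/dθ| = 0.028801 m.
ω = v/|dx/dθ| = 0.33/0.028801 = 11.458 rad/s.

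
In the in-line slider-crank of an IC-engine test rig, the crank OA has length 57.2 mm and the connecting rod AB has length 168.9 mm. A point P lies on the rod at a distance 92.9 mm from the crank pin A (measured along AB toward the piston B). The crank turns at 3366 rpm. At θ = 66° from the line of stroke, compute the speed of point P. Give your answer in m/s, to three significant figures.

20.2

ω = 352.5 rad/s.  Crank-pin speed |V_A| = rω = 20.162 m/s, perpendicular to OA.
Rod angle: sinφ = −(r/L) sinθ ⇒ φ = -18.022°; ω_rod = −rω cosθ/√(L²−r²sin²θ) = -51.059 rad/s.
V_P = V_A + ω_rod × AP, with AP = 0.0929 m along the rod.
Components: V_Px = −rω sinθ − a·ω_rod·sinφ = -19.887 m/s;  V_Py = rω cosθ + a·ω_rod·cosφ = +3.6901 m/s.
|V_P| = √(V_Px² + V_Py²) = 20.226 m/s.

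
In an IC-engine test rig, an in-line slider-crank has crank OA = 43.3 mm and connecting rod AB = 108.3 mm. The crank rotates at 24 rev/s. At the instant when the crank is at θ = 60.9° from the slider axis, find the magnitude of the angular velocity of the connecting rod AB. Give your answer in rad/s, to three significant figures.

31.3

ω = 150.8 rad/s (converted from 24 rev/s).
The rod makes angle φ with the slider axis where L sinφ = r sinθ; differentiating, L cosφ·φ̇ = r ω cosθ.
L cosφ = √(L² − r² sin²θ) = 0.10148 m.
|ω_rod| = r ω |cosθ| / √(L² − r² sin²θ) = 0.0433·150.8·0.48634/0.10148 = 31.293 rad/s.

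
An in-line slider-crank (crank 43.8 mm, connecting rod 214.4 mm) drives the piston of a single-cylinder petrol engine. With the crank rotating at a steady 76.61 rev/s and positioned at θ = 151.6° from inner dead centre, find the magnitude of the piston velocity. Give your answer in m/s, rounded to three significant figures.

ω = 2π·76.6 = 481.4 rad/s
For an in-line slider-crank, x = r cosθ + √(L² − r² sin²θ), so v = −rω sinθ·[1 + r cosθ/√(L² − r² sin²θ)].
With r = 0.0438 m, L = 0.2144 m, θ = 151.6°: √(L² − r² sin²θ) = 0.21339 m.
v = −0.0438·481.4·0.47562·[1 + 0.0438·-0.87965/0.21339] = -8.2172 m/s.
|v| = 8.2172 m/s.

8.22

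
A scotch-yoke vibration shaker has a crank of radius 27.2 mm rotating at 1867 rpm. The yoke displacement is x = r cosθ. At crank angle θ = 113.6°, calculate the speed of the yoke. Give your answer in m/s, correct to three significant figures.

ω = 195.5 rad/s (from 1867 rpm).
x = r cosθ ⇒ ẋ = −rω sinθ.
|v| = rω|sinθ| = 0.0272·195.5·|sin 113.6°| = 4.8731 m/s.

4.87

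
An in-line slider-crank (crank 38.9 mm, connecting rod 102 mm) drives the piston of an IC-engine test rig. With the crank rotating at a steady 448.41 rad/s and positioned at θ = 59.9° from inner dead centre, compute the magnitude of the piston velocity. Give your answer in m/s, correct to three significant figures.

18.1

ω = 448.4 rad/s
For an in-line slider-crank, x = r cosθ + √(L² − r² sin²θ), so v = −rω sinθ·[1 + r cosθ/√(L² − r² sin²θ)].
With r = 0.0389 m, L = 0.102 m, θ = 59.9°: √(L² − r² sin²θ) = 0.096288 m.
v = −0.0389·448.4·0.86515·[1 + 0.0389·0.50151/0.096288] = -18.149 m/s.
|v| = 18.149 m/s.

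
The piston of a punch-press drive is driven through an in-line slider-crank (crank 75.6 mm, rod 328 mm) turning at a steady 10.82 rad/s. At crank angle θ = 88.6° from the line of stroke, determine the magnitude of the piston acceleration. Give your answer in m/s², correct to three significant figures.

1.88

ω = 10.82 rad/s
x(θ) = r cosθ + √(L² − r² sin²θ); with ω constant, a = ω²·d²x/dθ².
d²x/dθ² = −r cosθ − r²(cos2θ)/√u − r⁴ sin²2θ/(4u^{3/2}),  u = L² − r² sin²θ = 0.101872 m².
Substituting r = 0.0756 m, L = 0.328 m, θ = 88.6°: d²x/dθ² = +0.016038 m.
a = ω²·d²x/dθ² = (10.82)²·(+0.016038) = +1.8776 m/s²;  |a| = 1.8776 m/s².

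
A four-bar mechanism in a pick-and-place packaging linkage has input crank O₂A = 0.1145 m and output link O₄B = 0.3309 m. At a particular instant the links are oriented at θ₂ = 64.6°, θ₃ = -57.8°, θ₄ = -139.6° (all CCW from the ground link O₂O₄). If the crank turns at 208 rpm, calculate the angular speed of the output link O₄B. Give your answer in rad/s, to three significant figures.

ω₂ = 21.78 rad/s (from 208 rpm).
Differentiating the loop-closure r₂e^{iθ₂}+r₃e^{iθ₃}=r₁+r₄e^{iθ₄} gives r₂ω₂e^{iθ₂}+r₃ω₃e^{iθ₃}=r₄ω₄e^{iθ₄}.
Eliminating the other unknown: ω₄ = r₂ω₂ sin(θ₂−θ₃) / [r₄ sin(θ₄−θ₃)].
Numerator sine = +0.84433; denominator sine = -0.98978.
Result = 0.1145·21.78·(+0.84433) / (0.3309·(-0.98978)) = -6.4295 rad/s; magnitude 6.4295 rad/s.

6.43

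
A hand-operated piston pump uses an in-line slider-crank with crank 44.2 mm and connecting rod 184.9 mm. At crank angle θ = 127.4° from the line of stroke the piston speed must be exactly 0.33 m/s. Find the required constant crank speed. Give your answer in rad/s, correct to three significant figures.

11.0

For an in-line slider-crank, |v_piston| = rω|sinθ|·[1 + r cosθ/√(L² − r² sin²θ)].
With r = 0.0442 m, L = 0.1849 m, θ = 127.4°: the bracketed kinematic factor |dx/dθ| = 0.02992 m.
ω = v/|dx/dθ| = 0.33/0.02992 = 11.029 rad/s.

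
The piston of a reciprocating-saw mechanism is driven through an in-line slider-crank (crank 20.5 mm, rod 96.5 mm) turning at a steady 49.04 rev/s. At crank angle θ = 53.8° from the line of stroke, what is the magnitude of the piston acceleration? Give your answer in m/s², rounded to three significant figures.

ω = 2π·49 = 308.1 rad/s
x(θ) = r cosθ + √(L² − r² sin²θ); with ω constant, a = ω²·d²x/dθ².
d²x/dθ² = −r cosθ − r²(cos2θ)/√u − r⁴ sin²2θ/(4u^{3/2}),  u = L² − r² sin²θ = 0.00903859 m².
Substituting r = 0.0205 m, L = 0.0965 m, θ = 53.8°: d²x/dθ² = -0.010818 m.
a = ω²·d²x/dθ² = (308.1)²·(-0.010818) = -1027 m/s²;  |a| = 1027 m/s².

1030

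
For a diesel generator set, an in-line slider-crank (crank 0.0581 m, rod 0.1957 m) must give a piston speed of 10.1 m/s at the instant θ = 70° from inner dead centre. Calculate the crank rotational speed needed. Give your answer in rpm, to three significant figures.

1600

For an in-line slider-crank, |v_piston| = rω|sinθ|·[1 + r cosθ/√(L² − r² sin²θ)].
With r = 0.0581 m, L = 0.1957 m, θ = 70°: the bracketed kinematic factor |dx/dθ| = 0.060369 m.
ω = v/|dx/dθ| = 10.1/0.060369 = 167.3 rad/s.
N = 60ω/(2π) = 1597.6 rpm.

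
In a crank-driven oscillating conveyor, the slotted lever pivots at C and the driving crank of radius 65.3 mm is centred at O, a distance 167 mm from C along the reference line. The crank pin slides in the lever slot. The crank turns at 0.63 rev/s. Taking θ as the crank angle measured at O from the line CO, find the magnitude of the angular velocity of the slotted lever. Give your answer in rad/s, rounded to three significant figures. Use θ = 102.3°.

ω = 3.958 rad/s (from 0.63 rev/s).
Crank pin A relative to C: A = (d + r cosθ, r sinθ); lever angle φ = atan2(r sinθ, d + r cosθ).
Differentiating tanφ: φ̇ = rω(d cosθ + r)/(d² + r² + 2dr cosθ).
d² + r² + 2dr cosθ = |CA|² = 0.0275069 m²;  d cosθ + r = +0.029724 m.
|ω_lever| = |0.0653·3.958·+0.029724| / 0.0275069 = 0.27932 rad/s.

0.279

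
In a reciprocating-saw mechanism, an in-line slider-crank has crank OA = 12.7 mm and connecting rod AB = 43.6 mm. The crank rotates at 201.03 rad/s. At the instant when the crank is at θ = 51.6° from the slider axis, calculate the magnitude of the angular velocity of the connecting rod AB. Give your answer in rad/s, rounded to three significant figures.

ω = 201 rad/s
The rod makes angle φ with the slider axis where L sinφ = r sinθ; differentiating, L cosφ·φ̇ = r ω cosθ.
L cosφ = √(L² − r² sin²θ) = 0.042449 m.
|ω_rod| = r ω |cosθ| / √(L² − r² sin²θ) = 0.0127·201·0.62115/0.042449 = 37.359 rad/s.

37.4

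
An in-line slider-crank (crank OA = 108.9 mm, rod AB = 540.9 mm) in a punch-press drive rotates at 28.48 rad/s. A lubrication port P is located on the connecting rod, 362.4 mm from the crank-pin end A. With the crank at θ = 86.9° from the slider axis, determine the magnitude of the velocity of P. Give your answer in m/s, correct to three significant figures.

3.12

ω = 28.48 rad/s.  Crank-pin speed |V_A| = rω = 3.1015 m/s, perpendicular to OA.
Rod angle: sinφ = −(r/L) sinθ ⇒ φ = -11.598°; ω_rod = −rω cosθ/√(L²−r²sin²θ) = -0.31655 rad/s.
V_P = V_A + ω_rod × AP, with AP = 0.3624 m along the rod.
Components: V_Px = −rω sinθ − a·ω_rod·sinφ = -3.12 m/s;  V_Py = rω cosθ + a·ω_rod·cosφ = +0.05535 m/s.
|V_P| = √(V_Px² + V_Py²) = 3.1205 m/s.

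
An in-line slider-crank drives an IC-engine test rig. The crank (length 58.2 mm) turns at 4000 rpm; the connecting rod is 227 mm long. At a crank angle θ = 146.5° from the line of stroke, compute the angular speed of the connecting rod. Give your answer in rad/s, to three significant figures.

90.5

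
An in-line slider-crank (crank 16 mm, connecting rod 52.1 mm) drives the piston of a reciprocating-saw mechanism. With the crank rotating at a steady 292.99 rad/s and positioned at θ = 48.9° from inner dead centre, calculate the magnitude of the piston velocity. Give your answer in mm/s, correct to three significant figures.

ω = 293 rad/s
For an in-line slider-crank, x = r cosθ + √(L² − r² sin²θ), so v = −rω sinθ·[1 + r cosθ/√(L² − r² sin²θ)].
With r = 0.016 m, L = 0.0521 m, θ = 48.9°: √(L² − r² sin²θ) = 0.050686 m.
v = −0.016·293·0.75356·[1 + 0.016·0.65738/0.050686] = -4.2656 m/s.
|v| = 4.2656 m/s = 4265.6 mm/s.

4270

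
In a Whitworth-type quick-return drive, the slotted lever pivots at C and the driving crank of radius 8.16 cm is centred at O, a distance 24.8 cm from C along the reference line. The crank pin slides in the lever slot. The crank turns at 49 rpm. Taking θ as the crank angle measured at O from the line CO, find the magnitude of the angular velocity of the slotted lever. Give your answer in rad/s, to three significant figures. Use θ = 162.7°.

ω = 5.131 rad/s (from 49 rpm).
Crank pin A relative to C: A = (d + r cosθ, r sinθ); lever angle φ = atan2(r sinθ, d + r cosθ).
Differentiating tanφ: φ̇ = rω(d cosθ + r)/(d² + r² + 2dr cosθ).
d² + r² + 2dr cosθ = |CA|² = 0.02952 m²;  d cosθ + r = -0.15518 m.
|ω_lever| = |0.0816·5.131·-0.15518| / 0.02952 = 2.2011 rad/s.

2.20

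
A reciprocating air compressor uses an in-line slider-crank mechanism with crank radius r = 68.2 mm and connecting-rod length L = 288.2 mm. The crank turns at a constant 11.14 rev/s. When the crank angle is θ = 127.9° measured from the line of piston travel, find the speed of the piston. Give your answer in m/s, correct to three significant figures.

3.21

ω = 2π·11.1 = 69.99 rad/s
For an in-line slider-crank, x = r cosθ + √(L² − r² sin²θ), so v = −rω sinθ·[1 + r cosθ/√(L² − r² sin²θ)].
With r = 0.0682 m, L = 0.2882 m, θ = 127.9°: √(L² − r² sin²θ) = 0.28313 m.
v = −0.0682·69.99·0.78908·[1 + 0.0682·-0.61429/0.28313] = -3.2094 m/s.
|v| = 3.2094 m/s.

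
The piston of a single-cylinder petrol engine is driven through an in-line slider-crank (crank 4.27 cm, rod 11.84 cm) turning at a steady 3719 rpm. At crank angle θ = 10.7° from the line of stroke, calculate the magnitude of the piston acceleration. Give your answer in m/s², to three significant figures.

ω = 2π·3719/60 = 389.5 rad/s
x(θ) = r cosθ + √(L² − r² sin²θ); with ω constant, a = ω²·d²x/dθ².
d²x/dθ² = −r cosθ − r²(cos2θ)/√u − r⁴ sin²2θ/(4u^{3/2}),  u = L² − r² sin²θ = 0.0139557 m².
Substituting r = 0.0427 m, L = 0.1184 m, θ = 10.7°: d²x/dθ² = -0.056395 m.
a = ω²·d²x/dθ² = (389.5)²·(-0.056395) = -8553.6 m/s²;  |a| = 8553.6 m/s².

8550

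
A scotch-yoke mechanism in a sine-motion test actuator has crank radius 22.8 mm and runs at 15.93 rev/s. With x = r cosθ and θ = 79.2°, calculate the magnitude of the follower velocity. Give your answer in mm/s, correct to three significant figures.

ω = 100.1 rad/s (from 15.93 rev/s).
x = r cosθ ⇒ ẋ = −rω sinθ.
|v| = rω|sinθ| = 0.0228·100.1·|sin 79.2°| = 2.2417 m/s = 2241.7 mm/s.

2240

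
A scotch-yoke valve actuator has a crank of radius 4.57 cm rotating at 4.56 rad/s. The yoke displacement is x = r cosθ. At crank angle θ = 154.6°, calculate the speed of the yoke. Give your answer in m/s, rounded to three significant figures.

ω = 4.56 rad/s
x = r cosθ ⇒ ẋ = −rω sinθ.
|v| = rω|sinθ| = 0.0457·4.56·|sin 154.6°| = 0.089387 m/s.

0.0894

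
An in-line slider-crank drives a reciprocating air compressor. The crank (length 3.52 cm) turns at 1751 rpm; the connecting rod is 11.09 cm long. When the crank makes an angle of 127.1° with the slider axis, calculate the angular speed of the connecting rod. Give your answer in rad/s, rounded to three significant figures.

ω = 183.4 rad/s (converted from 1751 rpm).
The rod makes angle φ with the slider axis where L sinφ = r sinθ; differentiating, L cosφ·φ̇ = r ω cosθ.
L cosφ = √(L² − r² sin²θ) = 0.10729 m.
|ω_rod| = r ω |cosθ| / √(L² − r² sin²θ) = 0.0352·183.4·0.60321/0.10729 = 36.289 rad/s.

36.3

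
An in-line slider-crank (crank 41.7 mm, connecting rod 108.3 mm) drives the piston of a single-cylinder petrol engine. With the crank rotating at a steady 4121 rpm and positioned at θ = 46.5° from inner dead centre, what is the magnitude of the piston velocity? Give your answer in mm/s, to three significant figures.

16700

ω = 2π·4121/60 = 431.6 rad/s
For an in-line slider-crank, x = r cosθ + √(L² − r² sin²θ), so v = −rω sinθ·[1 + r cosθ/√(L² − r² sin²θ)].
With r = 0.0417 m, L = 0.1083 m, θ = 46.5°: √(L² − r² sin²θ) = 0.10399 m.
v = −0.0417·431.6·0.72537·[1 + 0.0417·0.68835/0.10399] = -16.657 m/s.
|v| = 16.657 m/s = 16657 mm/s.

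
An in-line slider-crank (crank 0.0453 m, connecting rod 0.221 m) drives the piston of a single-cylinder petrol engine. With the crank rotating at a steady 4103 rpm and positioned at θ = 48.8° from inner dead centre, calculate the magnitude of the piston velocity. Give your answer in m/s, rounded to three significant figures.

16.6

ω = 2π·4103/60 = 429.7 rad/s
For an in-line slider-crank, x = r cosθ + √(L² − r² sin²θ), so v = −rω sinθ·[1 + r cosθ/√(L² − r² sin²θ)].
With r = 0.0453 m, L = 0.221 m, θ = 48.8°: √(L² − r² sin²θ) = 0.21836 m.
v = −0.0453·429.7·0.75241·[1 + 0.0453·0.65869/0.21836] = -16.646 m/s.
|v| = 16.646 m/s.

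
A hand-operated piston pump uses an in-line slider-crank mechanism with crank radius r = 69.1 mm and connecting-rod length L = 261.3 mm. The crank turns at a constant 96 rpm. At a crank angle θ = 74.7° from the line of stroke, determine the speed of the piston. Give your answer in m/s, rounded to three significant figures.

0.718

ω = 2π·96/60 = 10.05 rad/s
For an in-line slider-crank, x = r cosθ + √(L² − r² sin²θ), so v = −rω sinθ·[1 + r cosθ/√(L² − r² sin²θ)].
With r = 0.0691 m, L = 0.2613 m, θ = 74.7°: √(L² − r² sin²θ) = 0.25266 m.
v = −0.0691·10.05·0.96456·[1 + 0.0691·0.26387/0.25266] = -0.7184 m/s.
|v| = 0.7184 m/s.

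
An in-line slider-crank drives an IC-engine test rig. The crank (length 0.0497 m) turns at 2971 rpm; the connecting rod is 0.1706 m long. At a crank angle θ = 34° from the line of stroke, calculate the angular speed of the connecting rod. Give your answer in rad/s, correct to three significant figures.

ω = 311.1 rad/s (converted from 2971 rpm).
The rod makes angle φ with the slider axis where L sinφ = r sinθ; differentiating, L cosφ·φ̇ = r ω cosθ.
L cosφ = √(L² − r² sin²θ) = 0.16832 m.
|ω_rod| = r ω |cosθ| / √(L² − r² sin²θ) = 0.0497·311.1·0.82904/0.16832 = 76.159 rad/s.

76.2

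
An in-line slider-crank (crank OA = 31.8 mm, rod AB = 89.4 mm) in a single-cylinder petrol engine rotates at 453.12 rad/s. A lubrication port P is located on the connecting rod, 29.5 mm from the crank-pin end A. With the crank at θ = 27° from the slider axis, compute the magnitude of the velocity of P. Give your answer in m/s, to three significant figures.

11.2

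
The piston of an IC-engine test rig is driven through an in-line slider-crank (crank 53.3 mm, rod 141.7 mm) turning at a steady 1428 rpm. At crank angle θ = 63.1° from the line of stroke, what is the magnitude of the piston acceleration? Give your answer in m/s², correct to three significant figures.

271

ω = 2π·1428/60 = 149.5 rad/s
x(θ) = r cosθ + √(L² − r² sin²θ); with ω constant, a = ω²·d²x/dθ².
d²x/dθ² = −r cosθ − r²(cos2θ)/√u − r⁴ sin²2θ/(4u^{3/2}),  u = L² − r² sin²θ = 0.0178195 m².
Substituting r = 0.0533 m, L = 0.1417 m, θ = 63.1°: d²x/dθ² = -0.012098 m.
a = ω²·d²x/dθ² = (149.5)²·(-0.012098) = -270.54 m/s²;  |a| = 270.54 m/s².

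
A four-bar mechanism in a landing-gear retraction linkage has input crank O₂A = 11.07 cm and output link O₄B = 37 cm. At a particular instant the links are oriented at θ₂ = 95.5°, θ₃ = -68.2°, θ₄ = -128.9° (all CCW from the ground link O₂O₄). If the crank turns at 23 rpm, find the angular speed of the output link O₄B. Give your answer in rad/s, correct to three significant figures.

ω₂ = 2.409 rad/s (from 23 rpm).
Differentiating the loop-closure r₂e^{iθ₂}+r₃e^{iθ₃}=r₁+r₄e^{iθ₄} gives r₂ω₂e^{iθ₂}+r₃ω₃e^{iθ₃}=r₄ω₄e^{iθ₄}.
Eliminating the other unknown: ω₄ = r₂ω₂ sin(θ₂−θ₃) / [r₄ sin(θ₄−θ₃)].
Numerator sine = +0.28067; denominator sine = -0.87207.
Result = 0.1107·2.409·(+0.28067) / (0.37·(-0.87207)) = -0.23192 rad/s; magnitude 0.23192 rad/s.

0.232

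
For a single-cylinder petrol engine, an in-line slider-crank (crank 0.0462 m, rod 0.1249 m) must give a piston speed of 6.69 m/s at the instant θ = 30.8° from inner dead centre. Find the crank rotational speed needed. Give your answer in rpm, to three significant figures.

2040

For an in-line slider-crank, |v_piston| = rω|sinθ|·[1 + r cosθ/√(L² − r² sin²θ)].
With r = 0.0462 m, L = 0.1249 m, θ = 30.8°: the bracketed kinematic factor |dx/dθ| = 0.031311 m.
ω = v/|dx/dθ| = 6.69/0.031311 = 213.66 rad/s.
N = 60ω/(2π) = 2040.3 rpm.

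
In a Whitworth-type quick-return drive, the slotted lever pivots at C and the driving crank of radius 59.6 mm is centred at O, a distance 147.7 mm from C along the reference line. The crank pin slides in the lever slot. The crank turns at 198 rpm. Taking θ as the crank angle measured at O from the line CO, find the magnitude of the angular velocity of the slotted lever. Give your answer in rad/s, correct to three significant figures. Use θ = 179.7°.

ω = 20.73 rad/s (from 198 rpm).
Crank pin A relative to C: A = (d + r cosθ, r sinθ); lever angle φ = atan2(r sinθ, d + r cosθ).
Differentiating tanφ: φ̇ = rω(d cosθ + r)/(d² + r² + 2dr cosθ).
d² + r² + 2dr cosθ = |CA|² = 0.00776185 m²;  d cosθ + r = -0.088098 m.
|ω_lever| = |0.0596·20.73·-0.088098| / 0.00776185 = 14.026 rad/s.

14.0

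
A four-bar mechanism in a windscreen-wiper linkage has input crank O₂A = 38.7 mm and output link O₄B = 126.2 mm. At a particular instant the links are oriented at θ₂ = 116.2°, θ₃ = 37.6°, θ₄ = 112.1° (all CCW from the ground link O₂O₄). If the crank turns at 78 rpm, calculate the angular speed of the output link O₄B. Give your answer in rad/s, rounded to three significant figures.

ω₂ = 8.168 rad/s (from 78 rpm).
Differentiating the loop-closure r₂e^{iθ₂}+r₃e^{iθ₃}=r₁+r₄e^{iθ₄} gives r₂ω₂e^{iθ₂}+r₃ω₃e^{iθ₃}=r₄ω₄e^{iθ₄}.
Eliminating the other unknown: ω₄ = r₂ω₂ sin(θ₂−θ₃) / [r₄ sin(θ₄−θ₃)].
Numerator sine = +0.98027; denominator sine = +0.96363.
Result = 0.0387·8.168·(+0.98027) / (0.1262·(+0.96363)) = +2.5481 rad/s; magnitude 2.5481 rad/s.

2.55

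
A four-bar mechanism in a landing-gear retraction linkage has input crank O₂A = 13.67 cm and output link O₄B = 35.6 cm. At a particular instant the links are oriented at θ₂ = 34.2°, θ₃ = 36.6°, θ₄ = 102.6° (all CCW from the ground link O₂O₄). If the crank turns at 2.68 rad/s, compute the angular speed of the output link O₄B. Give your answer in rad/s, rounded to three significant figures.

0.0472

ω₂ = 2.68 rad/s
Differentiating the loop-closure r₂e^{iθ₂}+r₃e^{iθ₃}=r₁+r₄e^{iθ₄} gives r₂ω₂e^{iθ₂}+r₃ω₃e^{iθ₃}=r₄ω₄e^{iθ₄}.
Eliminating the other unknown: ω₄ = r₂ω₂ sin(θ₂−θ₃) / [r₄ sin(θ₄−θ₃)].
Numerator sine = -0.04188; denominator sine = +0.91355.
Result = 0.1367·2.68·(-0.04188) / (0.356·(+0.91355)) = -0.047172 rad/s; magnitude 0.047172 rad/s.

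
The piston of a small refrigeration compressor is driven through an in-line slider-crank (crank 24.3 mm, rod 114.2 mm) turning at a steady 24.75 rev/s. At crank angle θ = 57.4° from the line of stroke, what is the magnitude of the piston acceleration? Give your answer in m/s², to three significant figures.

ω = 2π·24.8 = 155.5 rad/s
x(θ) = r cosθ + √(L² − r² sin²θ); with ω constant, a = ω²·d²x/dθ².
d²x/dθ² = −r cosθ − r²(cos2θ)/√u − r⁴ sin²2θ/(4u^{3/2}),  u = L² − r² sin²θ = 0.0126226 m².
Substituting r = 0.0243 m, L = 0.1142 m, θ = 57.4°: d²x/dθ² = -0.010938 m.
a = ω²·d²x/dθ² = (155.5)²·(-0.010938) = -264.52 m/s²;  |a| = 264.52 m/s².

265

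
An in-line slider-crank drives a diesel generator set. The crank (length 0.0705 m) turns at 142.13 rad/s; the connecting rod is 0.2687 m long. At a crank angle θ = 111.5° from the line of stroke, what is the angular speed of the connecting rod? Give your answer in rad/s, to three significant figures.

ω = 142.1 rad/s
The rod makes angle φ with the slider axis where L sinφ = r sinθ; differentiating, L cosφ·φ̇ = r ω cosθ.
L cosφ = √(L² − r² sin²θ) = 0.26057 m.
|ω_rod| = r ω |cosθ| / √(L² − r² sin²θ) = 0.0705·142.1·0.36650/0.26057 = 14.094 rad/s.

14.1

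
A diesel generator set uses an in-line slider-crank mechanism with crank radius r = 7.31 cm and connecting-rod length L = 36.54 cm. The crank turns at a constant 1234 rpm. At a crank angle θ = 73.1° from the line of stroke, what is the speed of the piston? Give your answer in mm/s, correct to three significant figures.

9570

ω = 2π·1234/60 = 129.2 rad/s
For an in-line slider-crank, x = r cosθ + √(L² − r² sin²θ), so v = −rω sinθ·[1 + r cosθ/√(L² − r² sin²θ)].
With r = 0.0731 m, L = 0.3654 m, θ = 73.1°: √(L² − r² sin²θ) = 0.35864 m.
v = −0.0731·129.2·0.95681·[1 + 0.0731·0.29070/0.35864] = -9.5739 m/s.
|v| = 9.5739 m/s = 9573.9 mm/s.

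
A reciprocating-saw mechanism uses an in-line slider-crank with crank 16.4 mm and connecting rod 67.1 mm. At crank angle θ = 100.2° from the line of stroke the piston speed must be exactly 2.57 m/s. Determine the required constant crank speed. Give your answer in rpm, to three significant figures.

For an in-line slider-crank, |v_piston| = rω|sinθ|·[1 + r cosθ/√(L² − r² sin²θ)].
With r = 0.0164 m, L = 0.0671 m, θ = 100.2°: the bracketed kinematic factor |dx/dθ| = 0.015421 m.
ω = v/|dx/dθ| = 2.57/0.015421 = 166.66 rad/s.
N = 60ω/(2π) = 1591.4 rpm.

1590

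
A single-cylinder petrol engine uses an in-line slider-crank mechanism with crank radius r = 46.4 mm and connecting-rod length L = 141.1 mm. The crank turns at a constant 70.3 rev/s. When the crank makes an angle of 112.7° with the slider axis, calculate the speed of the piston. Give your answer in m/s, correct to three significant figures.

16.4

ω = 2π·70.3 = 441.7 rad/s
For an in-line slider-crank, x = r cosθ + √(L² − r² sin²θ), so v = −rω sinθ·[1 + r cosθ/√(L² − r² sin²θ)].
With r = 0.0464 m, L = 0.1411 m, θ = 112.7°: √(L² − r² sin²θ) = 0.13445 m.
v = −0.0464·441.7·0.92254·[1 + 0.0464·-0.38591/0.13445] = -16.39 m/s.
|v| = 16.39 m/s.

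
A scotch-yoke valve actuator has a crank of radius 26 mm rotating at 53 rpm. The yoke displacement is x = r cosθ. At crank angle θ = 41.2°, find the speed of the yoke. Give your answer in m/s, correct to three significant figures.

0.0951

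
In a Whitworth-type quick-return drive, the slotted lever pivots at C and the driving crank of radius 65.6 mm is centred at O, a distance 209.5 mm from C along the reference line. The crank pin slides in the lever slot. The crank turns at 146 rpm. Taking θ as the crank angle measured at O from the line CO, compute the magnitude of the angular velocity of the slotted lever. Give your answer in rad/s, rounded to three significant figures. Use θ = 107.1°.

0.1000

ω = 15.29 rad/s (from 146 rpm).
Crank pin A relative to C: A = (d + r cosθ, r sinθ); lever angle φ = atan2(r sinθ, d + r cosθ).
Differentiating tanφ: φ̇ = rω(d cosθ + r)/(d² + r² + 2dr cosθ).
d² + r² + 2dr cosθ = |CA|² = 0.0401115 m²;  d cosθ + r = +0.0039986 m.
|ω_lever| = |0.0656·15.29·+0.0039986| / 0.0401115 = 0.099981 rad/s.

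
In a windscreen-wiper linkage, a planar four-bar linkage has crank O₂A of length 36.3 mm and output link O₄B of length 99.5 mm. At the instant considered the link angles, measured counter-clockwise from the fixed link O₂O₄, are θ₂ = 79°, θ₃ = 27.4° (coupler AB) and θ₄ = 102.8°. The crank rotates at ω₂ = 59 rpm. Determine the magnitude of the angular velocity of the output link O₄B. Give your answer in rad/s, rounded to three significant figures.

1.83

ω₂ = 6.178 rad/s (from 59 rpm).
Differentiating the loop-closure r₂e^{iθ₂}+r₃e^{iθ₃}=r₁+r₄e^{iθ₄} gives r₂ω₂e^{iθ₂}+r₃ω₃e^{iθ₃}=r₄ω₄e^{iθ₄}.
Eliminating the other unknown: ω₄ = r₂ω₂ sin(θ₂−θ₃) / [r₄ sin(θ₄−θ₃)].
Numerator sine = +0.78369; denominator sine = +0.96771.
Result = 0.0363·6.178·(+0.78369) / (0.0995·(+0.96771)) = +1.8254 rad/s; magnitude 1.8254 rad/s.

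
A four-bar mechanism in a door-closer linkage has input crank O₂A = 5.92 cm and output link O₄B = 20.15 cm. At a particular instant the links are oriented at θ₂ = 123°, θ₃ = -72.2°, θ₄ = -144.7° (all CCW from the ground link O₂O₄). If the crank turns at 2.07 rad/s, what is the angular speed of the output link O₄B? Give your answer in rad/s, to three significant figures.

ω₂ = 2.07 rad/s
Differentiating the loop-closure r₂e^{iθ₂}+r₃e^{iθ₃}=r₁+r₄e^{iθ₄} gives r₂ω₂e^{iθ₂}+r₃ω₃e^{iθ₃}=r₄ω₄e^{iθ₄}.
Eliminating the other unknown: ω₄ = r₂ω₂ sin(θ₂−θ₃) / [r₄ sin(θ₄−θ₃)].
Numerator sine = -0.26219; denominator sine = -0.95372.
Result = 0.0592·2.07·(-0.26219) / (0.2015·(-0.95372)) = +0.16719 rad/s; magnitude 0.16719 rad/s.

0.167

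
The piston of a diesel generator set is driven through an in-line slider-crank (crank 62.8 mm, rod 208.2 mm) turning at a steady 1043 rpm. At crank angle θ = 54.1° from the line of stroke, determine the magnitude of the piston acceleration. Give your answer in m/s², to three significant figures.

372

ω = 2π·1043/60 = 109.2 rad/s
x(θ) = r cosθ + √(L² − r² sin²θ); with ω constant, a = ω²·d²x/dθ².
d²x/dθ² = −r cosθ − r²(cos2θ)/√u − r⁴ sin²2θ/(4u^{3/2}),  u = L² − r² sin²θ = 0.0407594 m².
Substituting r = 0.0628 m, L = 0.2082 m, θ = 54.1°: d²x/dθ² = -0.031149 m.
a = ω²·d²x/dθ² = (109.2)²·(-0.031149) = -371.6 m/s²;  |a| = 371.6 m/s².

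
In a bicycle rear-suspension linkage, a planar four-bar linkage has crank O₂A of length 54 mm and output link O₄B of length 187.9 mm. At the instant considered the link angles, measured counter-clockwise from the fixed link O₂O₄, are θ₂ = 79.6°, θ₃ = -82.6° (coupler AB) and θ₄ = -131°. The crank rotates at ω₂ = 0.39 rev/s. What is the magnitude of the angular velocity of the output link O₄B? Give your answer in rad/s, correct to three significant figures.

0.288

ω₂ = 2.45 rad/s (from 0.39 rev/s).
Differentiating the loop-closure r₂e^{iθ₂}+r₃e^{iθ₃}=r₁+r₄e^{iθ₄} gives r₂ω₂e^{iθ₂}+r₃ω₃e^{iθ₃}=r₄ω₄e^{iθ₄}.
Eliminating the other unknown: ω₄ = r₂ω₂ sin(θ₂−θ₃) / [r₄ sin(θ₄−θ₃)].
Numerator sine = +0.30570; denominator sine = -0.74780.
Result = 0.054·2.45·(+0.30570) / (0.1879·(-0.74780)) = -0.28788 rad/s; magnitude 0.28788 rad/s.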